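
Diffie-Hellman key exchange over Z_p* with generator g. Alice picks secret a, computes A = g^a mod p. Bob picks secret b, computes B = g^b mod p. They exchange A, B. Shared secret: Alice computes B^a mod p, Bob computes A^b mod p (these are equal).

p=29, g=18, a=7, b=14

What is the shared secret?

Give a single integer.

Answer: 28

Derivation:
A = 18^7 mod 29  (bits of 7 = 111)
  bit 0 = 1: r = r^2 * 18 mod 29 = 1^2 * 18 = 1*18 = 18
  bit 1 = 1: r = r^2 * 18 mod 29 = 18^2 * 18 = 5*18 = 3
  bit 2 = 1: r = r^2 * 18 mod 29 = 3^2 * 18 = 9*18 = 17
  -> A = 17
B = 18^14 mod 29  (bits of 14 = 1110)
  bit 0 = 1: r = r^2 * 18 mod 29 = 1^2 * 18 = 1*18 = 18
  bit 1 = 1: r = r^2 * 18 mod 29 = 18^2 * 18 = 5*18 = 3
  bit 2 = 1: r = r^2 * 18 mod 29 = 3^2 * 18 = 9*18 = 17
  bit 3 = 0: r = r^2 mod 29 = 17^2 = 28
  -> B = 28
s = B^a = 28^7 mod 29  (bits of 7 = 111)
  bit 0 = 1: r = r^2 * 28 mod 29 = 1^2 * 28 = 1*28 = 28
  bit 1 = 1: r = r^2 * 28 mod 29 = 28^2 * 28 = 1*28 = 28
  bit 2 = 1: r = r^2 * 28 mod 29 = 28^2 * 28 = 1*28 = 28
  -> s = B^a = 28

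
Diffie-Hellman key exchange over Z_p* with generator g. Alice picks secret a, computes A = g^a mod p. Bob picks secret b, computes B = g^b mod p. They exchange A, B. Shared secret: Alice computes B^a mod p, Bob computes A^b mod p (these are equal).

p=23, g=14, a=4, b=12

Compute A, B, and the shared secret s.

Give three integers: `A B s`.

A = 14^4 mod 23  (bits of 4 = 100)
  bit 0 = 1: r = r^2 * 14 mod 23 = 1^2 * 14 = 1*14 = 14
  bit 1 = 0: r = r^2 mod 23 = 14^2 = 12
  bit 2 = 0: r = r^2 mod 23 = 12^2 = 6
  -> A = 6
B = 14^12 mod 23  (bits of 12 = 1100)
  bit 0 = 1: r = r^2 * 14 mod 23 = 1^2 * 14 = 1*14 = 14
  bit 1 = 1: r = r^2 * 14 mod 23 = 14^2 * 14 = 12*14 = 7
  bit 2 = 0: r = r^2 mod 23 = 7^2 = 3
  bit 3 = 0: r = r^2 mod 23 = 3^2 = 9
  -> B = 9
s = B^a = 9^4 mod 23  (bits of 4 = 100)
  bit 0 = 1: r = r^2 * 9 mod 23 = 1^2 * 9 = 1*9 = 9
  bit 1 = 0: r = r^2 mod 23 = 9^2 = 12
  bit 2 = 0: r = r^2 mod 23 = 12^2 = 6
  -> s = B^a = 6

Answer: 6 9 6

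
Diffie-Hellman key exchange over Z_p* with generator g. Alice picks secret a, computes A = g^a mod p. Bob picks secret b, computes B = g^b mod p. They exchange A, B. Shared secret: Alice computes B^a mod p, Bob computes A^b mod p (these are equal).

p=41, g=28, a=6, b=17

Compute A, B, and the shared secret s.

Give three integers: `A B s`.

Answer: 2 12 36

Derivation:
A = 28^6 mod 41  (bits of 6 = 110)
  bit 0 = 1: r = r^2 * 28 mod 41 = 1^2 * 28 = 1*28 = 28
  bit 1 = 1: r = r^2 * 28 mod 41 = 28^2 * 28 = 5*28 = 17
  bit 2 = 0: r = r^2 mod 41 = 17^2 = 2
  -> A = 2
B = 28^17 mod 41  (bits of 17 = 10001)
  bit 0 = 1: r = r^2 * 28 mod 41 = 1^2 * 28 = 1*28 = 28
  bit 1 = 0: r = r^2 mod 41 = 28^2 = 5
  bit 2 = 0: r = r^2 mod 41 = 5^2 = 25
  bit 3 = 0: r = r^2 mod 41 = 25^2 = 10
  bit 4 = 1: r = r^2 * 28 mod 41 = 10^2 * 28 = 18*28 = 12
  -> B = 12
s = B^a = 12^6 mod 41  (bits of 6 = 110)
  bit 0 = 1: r = r^2 * 12 mod 41 = 1^2 * 12 = 1*12 = 12
  bit 1 = 1: r = r^2 * 12 mod 41 = 12^2 * 12 = 21*12 = 6
  bit 2 = 0: r = r^2 mod 41 = 6^2 = 36
  -> s = B^a = 36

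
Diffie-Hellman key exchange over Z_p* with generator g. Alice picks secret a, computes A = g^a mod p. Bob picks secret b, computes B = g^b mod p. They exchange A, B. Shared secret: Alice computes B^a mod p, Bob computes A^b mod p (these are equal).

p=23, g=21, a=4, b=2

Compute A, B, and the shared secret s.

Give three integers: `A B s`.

Answer: 16 4 3

Derivation:
A = 21^4 mod 23  (bits of 4 = 100)
  bit 0 = 1: r = r^2 * 21 mod 23 = 1^2 * 21 = 1*21 = 21
  bit 1 = 0: r = r^2 mod 23 = 21^2 = 4
  bit 2 = 0: r = r^2 mod 23 = 4^2 = 16
  -> A = 16
B = 21^2 mod 23  (bits of 2 = 10)
  bit 0 = 1: r = r^2 * 21 mod 23 = 1^2 * 21 = 1*21 = 21
  bit 1 = 0: r = r^2 mod 23 = 21^2 = 4
  -> B = 4
s = B^a = 4^4 mod 23  (bits of 4 = 100)
  bit 0 = 1: r = r^2 * 4 mod 23 = 1^2 * 4 = 1*4 = 4
  bit 1 = 0: r = r^2 mod 23 = 4^2 = 16
  bit 2 = 0: r = r^2 mod 23 = 16^2 = 3
  -> s = B^a = 3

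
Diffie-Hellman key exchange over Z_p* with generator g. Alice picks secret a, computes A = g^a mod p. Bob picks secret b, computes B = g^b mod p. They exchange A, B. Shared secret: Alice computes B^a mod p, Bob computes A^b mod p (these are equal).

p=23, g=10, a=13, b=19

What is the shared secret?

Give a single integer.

Answer: 19

Derivation:
A = 10^13 mod 23  (bits of 13 = 1101)
  bit 0 = 1: r = r^2 * 10 mod 23 = 1^2 * 10 = 1*10 = 10
  bit 1 = 1: r = r^2 * 10 mod 23 = 10^2 * 10 = 8*10 = 11
  bit 2 = 0: r = r^2 mod 23 = 11^2 = 6
  bit 3 = 1: r = r^2 * 10 mod 23 = 6^2 * 10 = 13*10 = 15
  -> A = 15
B = 10^19 mod 23  (bits of 19 = 10011)
  bit 0 = 1: r = r^2 * 10 mod 23 = 1^2 * 10 = 1*10 = 10
  bit 1 = 0: r = r^2 mod 23 = 10^2 = 8
  bit 2 = 0: r = r^2 mod 23 = 8^2 = 18
  bit 3 = 1: r = r^2 * 10 mod 23 = 18^2 * 10 = 2*10 = 20
  bit 4 = 1: r = r^2 * 10 mod 23 = 20^2 * 10 = 9*10 = 21
  -> B = 21
s = B^a = 21^13 mod 23  (bits of 13 = 1101)
  bit 0 = 1: r = r^2 * 21 mod 23 = 1^2 * 21 = 1*21 = 21
  bit 1 = 1: r = r^2 * 21 mod 23 = 21^2 * 21 = 4*21 = 15
  bit 2 = 0: r = r^2 mod 23 = 15^2 = 18
  bit 3 = 1: r = r^2 * 21 mod 23 = 18^2 * 21 = 2*21 = 19
  -> s = B^a = 19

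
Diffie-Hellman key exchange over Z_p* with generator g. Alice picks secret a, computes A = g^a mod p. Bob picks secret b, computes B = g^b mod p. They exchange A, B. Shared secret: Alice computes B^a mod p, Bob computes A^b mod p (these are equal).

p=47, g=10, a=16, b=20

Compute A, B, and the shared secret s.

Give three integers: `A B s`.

A = 10^16 mod 47  (bits of 16 = 10000)
  bit 0 = 1: r = r^2 * 10 mod 47 = 1^2 * 10 = 1*10 = 10
  bit 1 = 0: r = r^2 mod 47 = 10^2 = 6
  bit 2 = 0: r = r^2 mod 47 = 6^2 = 36
  bit 3 = 0: r = r^2 mod 47 = 36^2 = 27
  bit 4 = 0: r = r^2 mod 47 = 27^2 = 24
  -> A = 24
B = 10^20 mod 47  (bits of 20 = 10100)
  bit 0 = 1: r = r^2 * 10 mod 47 = 1^2 * 10 = 1*10 = 10
  bit 1 = 0: r = r^2 mod 47 = 10^2 = 6
  bit 2 = 1: r = r^2 * 10 mod 47 = 6^2 * 10 = 36*10 = 31
  bit 3 = 0: r = r^2 mod 47 = 31^2 = 21
  bit 4 = 0: r = r^2 mod 47 = 21^2 = 18
  -> B = 18
s = B^a = 18^16 mod 47  (bits of 16 = 10000)
  bit 0 = 1: r = r^2 * 18 mod 47 = 1^2 * 18 = 1*18 = 18
  bit 1 = 0: r = r^2 mod 47 = 18^2 = 42
  bit 2 = 0: r = r^2 mod 47 = 42^2 = 25
  bit 3 = 0: r = r^2 mod 47 = 25^2 = 14
  bit 4 = 0: r = r^2 mod 47 = 14^2 = 8
  -> s = B^a = 8

Answer: 24 18 8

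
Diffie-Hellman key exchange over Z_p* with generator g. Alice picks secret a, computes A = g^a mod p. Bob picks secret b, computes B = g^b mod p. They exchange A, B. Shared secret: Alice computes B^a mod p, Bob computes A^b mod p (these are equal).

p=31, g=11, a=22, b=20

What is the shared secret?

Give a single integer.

A = 11^22 mod 31  (bits of 22 = 10110)
  bit 0 = 1: r = r^2 * 11 mod 31 = 1^2 * 11 = 1*11 = 11
  bit 1 = 0: r = r^2 mod 31 = 11^2 = 28
  bit 2 = 1: r = r^2 * 11 mod 31 = 28^2 * 11 = 9*11 = 6
  bit 3 = 1: r = r^2 * 11 mod 31 = 6^2 * 11 = 5*11 = 24
  bit 4 = 0: r = r^2 mod 31 = 24^2 = 18
  -> A = 18
B = 11^20 mod 31  (bits of 20 = 10100)
  bit 0 = 1: r = r^2 * 11 mod 31 = 1^2 * 11 = 1*11 = 11
  bit 1 = 0: r = r^2 mod 31 = 11^2 = 28
  bit 2 = 1: r = r^2 * 11 mod 31 = 28^2 * 11 = 9*11 = 6
  bit 3 = 0: r = r^2 mod 31 = 6^2 = 5
  bit 4 = 0: r = r^2 mod 31 = 5^2 = 25
  -> B = 25
s = B^a = 25^22 mod 31  (bits of 22 = 10110)
  bit 0 = 1: r = r^2 * 25 mod 31 = 1^2 * 25 = 1*25 = 25
  bit 1 = 0: r = r^2 mod 31 = 25^2 = 5
  bit 2 = 1: r = r^2 * 25 mod 31 = 5^2 * 25 = 25*25 = 5
  bit 3 = 1: r = r^2 * 25 mod 31 = 5^2 * 25 = 25*25 = 5
  bit 4 = 0: r = r^2 mod 31 = 5^2 = 25
  -> s = B^a = 25

Answer: 25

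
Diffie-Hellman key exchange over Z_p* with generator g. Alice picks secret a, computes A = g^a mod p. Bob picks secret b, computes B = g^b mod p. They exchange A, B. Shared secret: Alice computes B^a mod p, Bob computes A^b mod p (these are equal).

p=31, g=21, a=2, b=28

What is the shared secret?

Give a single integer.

A = 21^2 mod 31  (bits of 2 = 10)
  bit 0 = 1: r = r^2 * 21 mod 31 = 1^2 * 21 = 1*21 = 21
  bit 1 = 0: r = r^2 mod 31 = 21^2 = 7
  -> A = 7
B = 21^28 mod 31  (bits of 28 = 11100)
  bit 0 = 1: r = r^2 * 21 mod 31 = 1^2 * 21 = 1*21 = 21
  bit 1 = 1: r = r^2 * 21 mod 31 = 21^2 * 21 = 7*21 = 23
  bit 2 = 1: r = r^2 * 21 mod 31 = 23^2 * 21 = 2*21 = 11
  bit 3 = 0: r = r^2 mod 31 = 11^2 = 28
  bit 4 = 0: r = r^2 mod 31 = 28^2 = 9
  -> B = 9
s = B^a = 9^2 mod 31  (bits of 2 = 10)
  bit 0 = 1: r = r^2 * 9 mod 31 = 1^2 * 9 = 1*9 = 9
  bit 1 = 0: r = r^2 mod 31 = 9^2 = 19
  -> s = B^a = 19

Answer: 19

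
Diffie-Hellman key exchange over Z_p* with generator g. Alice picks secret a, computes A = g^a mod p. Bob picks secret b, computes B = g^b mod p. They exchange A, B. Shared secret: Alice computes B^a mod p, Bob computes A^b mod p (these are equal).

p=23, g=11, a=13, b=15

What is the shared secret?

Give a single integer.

A = 11^13 mod 23  (bits of 13 = 1101)
  bit 0 = 1: r = r^2 * 11 mod 23 = 1^2 * 11 = 1*11 = 11
  bit 1 = 1: r = r^2 * 11 mod 23 = 11^2 * 11 = 6*11 = 20
  bit 2 = 0: r = r^2 mod 23 = 20^2 = 9
  bit 3 = 1: r = r^2 * 11 mod 23 = 9^2 * 11 = 12*11 = 17
  -> A = 17
B = 11^15 mod 23  (bits of 15 = 1111)
  bit 0 = 1: r = r^2 * 11 mod 23 = 1^2 * 11 = 1*11 = 11
  bit 1 = 1: r = r^2 * 11 mod 23 = 11^2 * 11 = 6*11 = 20
  bit 2 = 1: r = r^2 * 11 mod 23 = 20^2 * 11 = 9*11 = 7
  bit 3 = 1: r = r^2 * 11 mod 23 = 7^2 * 11 = 3*11 = 10
  -> B = 10
s = B^a = 10^13 mod 23  (bits of 13 = 1101)
  bit 0 = 1: r = r^2 * 10 mod 23 = 1^2 * 10 = 1*10 = 10
  bit 1 = 1: r = r^2 * 10 mod 23 = 10^2 * 10 = 8*10 = 11
  bit 2 = 0: r = r^2 mod 23 = 11^2 = 6
  bit 3 = 1: r = r^2 * 10 mod 23 = 6^2 * 10 = 13*10 = 15
  -> s = B^a = 15

Answer: 15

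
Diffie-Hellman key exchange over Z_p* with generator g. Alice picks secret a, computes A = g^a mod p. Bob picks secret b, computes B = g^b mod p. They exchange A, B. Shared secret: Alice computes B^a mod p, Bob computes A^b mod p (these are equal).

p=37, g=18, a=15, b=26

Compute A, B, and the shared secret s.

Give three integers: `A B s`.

A = 18^15 mod 37  (bits of 15 = 1111)
  bit 0 = 1: r = r^2 * 18 mod 37 = 1^2 * 18 = 1*18 = 18
  bit 1 = 1: r = r^2 * 18 mod 37 = 18^2 * 18 = 28*18 = 23
  bit 2 = 1: r = r^2 * 18 mod 37 = 23^2 * 18 = 11*18 = 13
  bit 3 = 1: r = r^2 * 18 mod 37 = 13^2 * 18 = 21*18 = 8
  -> A = 8
B = 18^26 mod 37  (bits of 26 = 11010)
  bit 0 = 1: r = r^2 * 18 mod 37 = 1^2 * 18 = 1*18 = 18
  bit 1 = 1: r = r^2 * 18 mod 37 = 18^2 * 18 = 28*18 = 23
  bit 2 = 0: r = r^2 mod 37 = 23^2 = 11
  bit 3 = 1: r = r^2 * 18 mod 37 = 11^2 * 18 = 10*18 = 32
  bit 4 = 0: r = r^2 mod 37 = 32^2 = 25
  -> B = 25
s = B^a = 25^15 mod 37  (bits of 15 = 1111)
  bit 0 = 1: r = r^2 * 25 mod 37 = 1^2 * 25 = 1*25 = 25
  bit 1 = 1: r = r^2 * 25 mod 37 = 25^2 * 25 = 33*25 = 11
  bit 2 = 1: r = r^2 * 25 mod 37 = 11^2 * 25 = 10*25 = 28
  bit 3 = 1: r = r^2 * 25 mod 37 = 28^2 * 25 = 7*25 = 27
  -> s = B^a = 27

Answer: 8 25 27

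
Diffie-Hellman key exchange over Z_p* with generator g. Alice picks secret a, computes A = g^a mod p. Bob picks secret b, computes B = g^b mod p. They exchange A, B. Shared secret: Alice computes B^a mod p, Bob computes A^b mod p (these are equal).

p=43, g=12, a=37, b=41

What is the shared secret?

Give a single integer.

A = 12^37 mod 43  (bits of 37 = 100101)
  bit 0 = 1: r = r^2 * 12 mod 43 = 1^2 * 12 = 1*12 = 12
  bit 1 = 0: r = r^2 mod 43 = 12^2 = 15
  bit 2 = 0: r = r^2 mod 43 = 15^2 = 10
  bit 3 = 1: r = r^2 * 12 mod 43 = 10^2 * 12 = 14*12 = 39
  bit 4 = 0: r = r^2 mod 43 = 39^2 = 16
  bit 5 = 1: r = r^2 * 12 mod 43 = 16^2 * 12 = 41*12 = 19
  -> A = 19
B = 12^41 mod 43  (bits of 41 = 101001)
  bit 0 = 1: r = r^2 * 12 mod 43 = 1^2 * 12 = 1*12 = 12
  bit 1 = 0: r = r^2 mod 43 = 12^2 = 15
  bit 2 = 1: r = r^2 * 12 mod 43 = 15^2 * 12 = 10*12 = 34
  bit 3 = 0: r = r^2 mod 43 = 34^2 = 38
  bit 4 = 0: r = r^2 mod 43 = 38^2 = 25
  bit 5 = 1: r = r^2 * 12 mod 43 = 25^2 * 12 = 23*12 = 18
  -> B = 18
s = B^a = 18^37 mod 43  (bits of 37 = 100101)
  bit 0 = 1: r = r^2 * 18 mod 43 = 1^2 * 18 = 1*18 = 18
  bit 1 = 0: r = r^2 mod 43 = 18^2 = 23
  bit 2 = 0: r = r^2 mod 43 = 23^2 = 13
  bit 3 = 1: r = r^2 * 18 mod 43 = 13^2 * 18 = 40*18 = 32
  bit 4 = 0: r = r^2 mod 43 = 32^2 = 35
  bit 5 = 1: r = r^2 * 18 mod 43 = 35^2 * 18 = 21*18 = 34
  -> s = B^a = 34

Answer: 34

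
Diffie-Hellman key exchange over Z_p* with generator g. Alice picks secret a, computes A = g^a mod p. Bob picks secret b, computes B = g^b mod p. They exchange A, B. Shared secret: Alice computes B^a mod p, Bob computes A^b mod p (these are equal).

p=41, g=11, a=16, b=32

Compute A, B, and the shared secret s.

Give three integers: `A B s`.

Answer: 10 18 18

Derivation:
A = 11^16 mod 41  (bits of 16 = 10000)
  bit 0 = 1: r = r^2 * 11 mod 41 = 1^2 * 11 = 1*11 = 11
  bit 1 = 0: r = r^2 mod 41 = 11^2 = 39
  bit 2 = 0: r = r^2 mod 41 = 39^2 = 4
  bit 3 = 0: r = r^2 mod 41 = 4^2 = 16
  bit 4 = 0: r = r^2 mod 41 = 16^2 = 10
  -> A = 10
B = 11^32 mod 41  (bits of 32 = 100000)
  bit 0 = 1: r = r^2 * 11 mod 41 = 1^2 * 11 = 1*11 = 11
  bit 1 = 0: r = r^2 mod 41 = 11^2 = 39
  bit 2 = 0: r = r^2 mod 41 = 39^2 = 4
  bit 3 = 0: r = r^2 mod 41 = 4^2 = 16
  bit 4 = 0: r = r^2 mod 41 = 16^2 = 10
  bit 5 = 0: r = r^2 mod 41 = 10^2 = 18
  -> B = 18
s = B^a = 18^16 mod 41  (bits of 16 = 10000)
  bit 0 = 1: r = r^2 * 18 mod 41 = 1^2 * 18 = 1*18 = 18
  bit 1 = 0: r = r^2 mod 41 = 18^2 = 37
  bit 2 = 0: r = r^2 mod 41 = 37^2 = 16
  bit 3 = 0: r = r^2 mod 41 = 16^2 = 10
  bit 4 = 0: r = r^2 mod 41 = 10^2 = 18
  -> s = B^a = 18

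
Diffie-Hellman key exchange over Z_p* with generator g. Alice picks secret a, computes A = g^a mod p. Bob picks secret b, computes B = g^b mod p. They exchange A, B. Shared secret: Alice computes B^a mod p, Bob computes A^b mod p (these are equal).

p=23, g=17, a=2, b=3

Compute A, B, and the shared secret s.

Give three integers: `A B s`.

Answer: 13 14 12

Derivation:
A = 17^2 mod 23  (bits of 2 = 10)
  bit 0 = 1: r = r^2 * 17 mod 23 = 1^2 * 17 = 1*17 = 17
  bit 1 = 0: r = r^2 mod 23 = 17^2 = 13
  -> A = 13
B = 17^3 mod 23  (bits of 3 = 11)
  bit 0 = 1: r = r^2 * 17 mod 23 = 1^2 * 17 = 1*17 = 17
  bit 1 = 1: r = r^2 * 17 mod 23 = 17^2 * 17 = 13*17 = 14
  -> B = 14
s = B^a = 14^2 mod 23  (bits of 2 = 10)
  bit 0 = 1: r = r^2 * 14 mod 23 = 1^2 * 14 = 1*14 = 14
  bit 1 = 0: r = r^2 mod 23 = 14^2 = 12
  -> s = B^a = 12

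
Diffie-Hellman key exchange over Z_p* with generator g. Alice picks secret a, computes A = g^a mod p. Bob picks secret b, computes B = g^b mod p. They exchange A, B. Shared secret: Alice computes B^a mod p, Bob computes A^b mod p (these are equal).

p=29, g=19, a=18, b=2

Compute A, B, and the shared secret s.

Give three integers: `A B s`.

A = 19^18 mod 29  (bits of 18 = 10010)
  bit 0 = 1: r = r^2 * 19 mod 29 = 1^2 * 19 = 1*19 = 19
  bit 1 = 0: r = r^2 mod 29 = 19^2 = 13
  bit 2 = 0: r = r^2 mod 29 = 13^2 = 24
  bit 3 = 1: r = r^2 * 19 mod 29 = 24^2 * 19 = 25*19 = 11
  bit 4 = 0: r = r^2 mod 29 = 11^2 = 5
  -> A = 5
B = 19^2 mod 29  (bits of 2 = 10)
  bit 0 = 1: r = r^2 * 19 mod 29 = 1^2 * 19 = 1*19 = 19
  bit 1 = 0: r = r^2 mod 29 = 19^2 = 13
  -> B = 13
s = B^a = 13^18 mod 29  (bits of 18 = 10010)
  bit 0 = 1: r = r^2 * 13 mod 29 = 1^2 * 13 = 1*13 = 13
  bit 1 = 0: r = r^2 mod 29 = 13^2 = 24
  bit 2 = 0: r = r^2 mod 29 = 24^2 = 25
  bit 3 = 1: r = r^2 * 13 mod 29 = 25^2 * 13 = 16*13 = 5
  bit 4 = 0: r = r^2 mod 29 = 5^2 = 25
  -> s = B^a = 25

Answer: 5 13 25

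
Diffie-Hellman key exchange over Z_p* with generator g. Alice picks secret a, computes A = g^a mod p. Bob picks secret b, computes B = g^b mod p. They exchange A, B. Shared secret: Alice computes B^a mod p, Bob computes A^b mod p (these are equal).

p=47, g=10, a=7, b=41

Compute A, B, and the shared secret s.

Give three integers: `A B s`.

A = 10^7 mod 47  (bits of 7 = 111)
  bit 0 = 1: r = r^2 * 10 mod 47 = 1^2 * 10 = 1*10 = 10
  bit 1 = 1: r = r^2 * 10 mod 47 = 10^2 * 10 = 6*10 = 13
  bit 2 = 1: r = r^2 * 10 mod 47 = 13^2 * 10 = 28*10 = 45
  -> A = 45
B = 10^41 mod 47  (bits of 41 = 101001)
  bit 0 = 1: r = r^2 * 10 mod 47 = 1^2 * 10 = 1*10 = 10
  bit 1 = 0: r = r^2 mod 47 = 10^2 = 6
  bit 2 = 1: r = r^2 * 10 mod 47 = 6^2 * 10 = 36*10 = 31
  bit 3 = 0: r = r^2 mod 47 = 31^2 = 21
  bit 4 = 0: r = r^2 mod 47 = 21^2 = 18
  bit 5 = 1: r = r^2 * 10 mod 47 = 18^2 * 10 = 42*10 = 44
  -> B = 44
s = B^a = 44^7 mod 47  (bits of 7 = 111)
  bit 0 = 1: r = r^2 * 44 mod 47 = 1^2 * 44 = 1*44 = 44
  bit 1 = 1: r = r^2 * 44 mod 47 = 44^2 * 44 = 9*44 = 20
  bit 2 = 1: r = r^2 * 44 mod 47 = 20^2 * 44 = 24*44 = 22
  -> s = B^a = 22

Answer: 45 44 22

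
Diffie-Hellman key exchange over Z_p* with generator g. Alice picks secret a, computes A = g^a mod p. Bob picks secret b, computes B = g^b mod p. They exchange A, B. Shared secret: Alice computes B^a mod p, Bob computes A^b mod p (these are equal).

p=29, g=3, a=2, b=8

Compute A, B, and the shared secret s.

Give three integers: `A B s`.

Answer: 9 7 20

Derivation:
A = 3^2 mod 29  (bits of 2 = 10)
  bit 0 = 1: r = r^2 * 3 mod 29 = 1^2 * 3 = 1*3 = 3
  bit 1 = 0: r = r^2 mod 29 = 3^2 = 9
  -> A = 9
B = 3^8 mod 29  (bits of 8 = 1000)
  bit 0 = 1: r = r^2 * 3 mod 29 = 1^2 * 3 = 1*3 = 3
  bit 1 = 0: r = r^2 mod 29 = 3^2 = 9
  bit 2 = 0: r = r^2 mod 29 = 9^2 = 23
  bit 3 = 0: r = r^2 mod 29 = 23^2 = 7
  -> B = 7
s = B^a = 7^2 mod 29  (bits of 2 = 10)
  bit 0 = 1: r = r^2 * 7 mod 29 = 1^2 * 7 = 1*7 = 7
  bit 1 = 0: r = r^2 mod 29 = 7^2 = 20
  -> s = B^a = 20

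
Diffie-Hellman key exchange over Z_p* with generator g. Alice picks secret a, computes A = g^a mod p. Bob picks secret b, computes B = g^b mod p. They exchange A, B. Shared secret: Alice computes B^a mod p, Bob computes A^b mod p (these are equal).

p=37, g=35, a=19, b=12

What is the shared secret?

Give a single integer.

Answer: 26

Derivation:
A = 35^19 mod 37  (bits of 19 = 10011)
  bit 0 = 1: r = r^2 * 35 mod 37 = 1^2 * 35 = 1*35 = 35
  bit 1 = 0: r = r^2 mod 37 = 35^2 = 4
  bit 2 = 0: r = r^2 mod 37 = 4^2 = 16
  bit 3 = 1: r = r^2 * 35 mod 37 = 16^2 * 35 = 34*35 = 6
  bit 4 = 1: r = r^2 * 35 mod 37 = 6^2 * 35 = 36*35 = 2
  -> A = 2
B = 35^12 mod 37  (bits of 12 = 1100)
  bit 0 = 1: r = r^2 * 35 mod 37 = 1^2 * 35 = 1*35 = 35
  bit 1 = 1: r = r^2 * 35 mod 37 = 35^2 * 35 = 4*35 = 29
  bit 2 = 0: r = r^2 mod 37 = 29^2 = 27
  bit 3 = 0: r = r^2 mod 37 = 27^2 = 26
  -> B = 26
s = B^a = 26^19 mod 37  (bits of 19 = 10011)
  bit 0 = 1: r = r^2 * 26 mod 37 = 1^2 * 26 = 1*26 = 26
  bit 1 = 0: r = r^2 mod 37 = 26^2 = 10
  bit 2 = 0: r = r^2 mod 37 = 10^2 = 26
  bit 3 = 1: r = r^2 * 26 mod 37 = 26^2 * 26 = 10*26 = 1
  bit 4 = 1: r = r^2 * 26 mod 37 = 1^2 * 26 = 1*26 = 26
  -> s = B^a = 26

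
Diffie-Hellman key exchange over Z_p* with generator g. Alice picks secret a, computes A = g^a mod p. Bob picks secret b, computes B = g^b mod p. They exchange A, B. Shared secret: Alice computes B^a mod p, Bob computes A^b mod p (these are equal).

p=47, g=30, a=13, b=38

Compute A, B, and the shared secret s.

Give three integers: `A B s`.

Answer: 5 12 6

Derivation:
A = 30^13 mod 47  (bits of 13 = 1101)
  bit 0 = 1: r = r^2 * 30 mod 47 = 1^2 * 30 = 1*30 = 30
  bit 1 = 1: r = r^2 * 30 mod 47 = 30^2 * 30 = 7*30 = 22
  bit 2 = 0: r = r^2 mod 47 = 22^2 = 14
  bit 3 = 1: r = r^2 * 30 mod 47 = 14^2 * 30 = 8*30 = 5
  -> A = 5
B = 30^38 mod 47  (bits of 38 = 100110)
  bit 0 = 1: r = r^2 * 30 mod 47 = 1^2 * 30 = 1*30 = 30
  bit 1 = 0: r = r^2 mod 47 = 30^2 = 7
  bit 2 = 0: r = r^2 mod 47 = 7^2 = 2
  bit 3 = 1: r = r^2 * 30 mod 47 = 2^2 * 30 = 4*30 = 26
  bit 4 = 1: r = r^2 * 30 mod 47 = 26^2 * 30 = 18*30 = 23
  bit 5 = 0: r = r^2 mod 47 = 23^2 = 12
  -> B = 12
s = B^a = 12^13 mod 47  (bits of 13 = 1101)
  bit 0 = 1: r = r^2 * 12 mod 47 = 1^2 * 12 = 1*12 = 12
  bit 1 = 1: r = r^2 * 12 mod 47 = 12^2 * 12 = 3*12 = 36
  bit 2 = 0: r = r^2 mod 47 = 36^2 = 27
  bit 3 = 1: r = r^2 * 12 mod 47 = 27^2 * 12 = 24*12 = 6
  -> s = B^a = 6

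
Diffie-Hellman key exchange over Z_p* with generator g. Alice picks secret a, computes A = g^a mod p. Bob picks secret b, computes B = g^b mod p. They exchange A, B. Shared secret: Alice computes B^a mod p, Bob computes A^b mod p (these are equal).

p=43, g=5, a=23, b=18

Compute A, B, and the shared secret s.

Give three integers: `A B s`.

A = 5^23 mod 43  (bits of 23 = 10111)
  bit 0 = 1: r = r^2 * 5 mod 43 = 1^2 * 5 = 1*5 = 5
  bit 1 = 0: r = r^2 mod 43 = 5^2 = 25
  bit 2 = 1: r = r^2 * 5 mod 43 = 25^2 * 5 = 23*5 = 29
  bit 3 = 1: r = r^2 * 5 mod 43 = 29^2 * 5 = 24*5 = 34
  bit 4 = 1: r = r^2 * 5 mod 43 = 34^2 * 5 = 38*5 = 18
  -> A = 18
B = 5^18 mod 43  (bits of 18 = 10010)
  bit 0 = 1: r = r^2 * 5 mod 43 = 1^2 * 5 = 1*5 = 5
  bit 1 = 0: r = r^2 mod 43 = 5^2 = 25
  bit 2 = 0: r = r^2 mod 43 = 25^2 = 23
  bit 3 = 1: r = r^2 * 5 mod 43 = 23^2 * 5 = 13*5 = 22
  bit 4 = 0: r = r^2 mod 43 = 22^2 = 11
  -> B = 11
s = B^a = 11^23 mod 43  (bits of 23 = 10111)
  bit 0 = 1: r = r^2 * 11 mod 43 = 1^2 * 11 = 1*11 = 11
  bit 1 = 0: r = r^2 mod 43 = 11^2 = 35
  bit 2 = 1: r = r^2 * 11 mod 43 = 35^2 * 11 = 21*11 = 16
  bit 3 = 1: r = r^2 * 11 mod 43 = 16^2 * 11 = 41*11 = 21
  bit 4 = 1: r = r^2 * 11 mod 43 = 21^2 * 11 = 11*11 = 35
  -> s = B^a = 35

Answer: 18 11 35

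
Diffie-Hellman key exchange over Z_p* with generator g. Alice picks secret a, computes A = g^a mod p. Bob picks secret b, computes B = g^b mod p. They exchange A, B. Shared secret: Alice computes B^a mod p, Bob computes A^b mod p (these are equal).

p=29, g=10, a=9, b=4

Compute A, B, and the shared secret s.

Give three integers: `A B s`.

A = 10^9 mod 29  (bits of 9 = 1001)
  bit 0 = 1: r = r^2 * 10 mod 29 = 1^2 * 10 = 1*10 = 10
  bit 1 = 0: r = r^2 mod 29 = 10^2 = 13
  bit 2 = 0: r = r^2 mod 29 = 13^2 = 24
  bit 3 = 1: r = r^2 * 10 mod 29 = 24^2 * 10 = 25*10 = 18
  -> A = 18
B = 10^4 mod 29  (bits of 4 = 100)
  bit 0 = 1: r = r^2 * 10 mod 29 = 1^2 * 10 = 1*10 = 10
  bit 1 = 0: r = r^2 mod 29 = 10^2 = 13
  bit 2 = 0: r = r^2 mod 29 = 13^2 = 24
  -> B = 24
s = B^a = 24^9 mod 29  (bits of 9 = 1001)
  bit 0 = 1: r = r^2 * 24 mod 29 = 1^2 * 24 = 1*24 = 24
  bit 1 = 0: r = r^2 mod 29 = 24^2 = 25
  bit 2 = 0: r = r^2 mod 29 = 25^2 = 16
  bit 3 = 1: r = r^2 * 24 mod 29 = 16^2 * 24 = 24*24 = 25
  -> s = B^a = 25

Answer: 18 24 25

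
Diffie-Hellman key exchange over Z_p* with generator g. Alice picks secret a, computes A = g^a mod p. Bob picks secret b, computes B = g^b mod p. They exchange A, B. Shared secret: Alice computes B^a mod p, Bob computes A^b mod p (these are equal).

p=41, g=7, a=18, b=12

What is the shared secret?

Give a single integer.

Answer: 16

Derivation:
A = 7^18 mod 41  (bits of 18 = 10010)
  bit 0 = 1: r = r^2 * 7 mod 41 = 1^2 * 7 = 1*7 = 7
  bit 1 = 0: r = r^2 mod 41 = 7^2 = 8
  bit 2 = 0: r = r^2 mod 41 = 8^2 = 23
  bit 3 = 1: r = r^2 * 7 mod 41 = 23^2 * 7 = 37*7 = 13
  bit 4 = 0: r = r^2 mod 41 = 13^2 = 5
  -> A = 5
B = 7^12 mod 41  (bits of 12 = 1100)
  bit 0 = 1: r = r^2 * 7 mod 41 = 1^2 * 7 = 1*7 = 7
  bit 1 = 1: r = r^2 * 7 mod 41 = 7^2 * 7 = 8*7 = 15
  bit 2 = 0: r = r^2 mod 41 = 15^2 = 20
  bit 3 = 0: r = r^2 mod 41 = 20^2 = 31
  -> B = 31
s = B^a = 31^18 mod 41  (bits of 18 = 10010)
  bit 0 = 1: r = r^2 * 31 mod 41 = 1^2 * 31 = 1*31 = 31
  bit 1 = 0: r = r^2 mod 41 = 31^2 = 18
  bit 2 = 0: r = r^2 mod 41 = 18^2 = 37
  bit 3 = 1: r = r^2 * 31 mod 41 = 37^2 * 31 = 16*31 = 4
  bit 4 = 0: r = r^2 mod 41 = 4^2 = 16
  -> s = B^a = 16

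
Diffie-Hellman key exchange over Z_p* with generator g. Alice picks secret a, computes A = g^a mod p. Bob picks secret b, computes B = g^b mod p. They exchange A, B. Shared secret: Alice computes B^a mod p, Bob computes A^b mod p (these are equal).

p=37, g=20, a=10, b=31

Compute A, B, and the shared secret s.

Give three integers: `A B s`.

A = 20^10 mod 37  (bits of 10 = 1010)
  bit 0 = 1: r = r^2 * 20 mod 37 = 1^2 * 20 = 1*20 = 20
  bit 1 = 0: r = r^2 mod 37 = 20^2 = 30
  bit 2 = 1: r = r^2 * 20 mod 37 = 30^2 * 20 = 12*20 = 18
  bit 3 = 0: r = r^2 mod 37 = 18^2 = 28
  -> A = 28
B = 20^31 mod 37  (bits of 31 = 11111)
  bit 0 = 1: r = r^2 * 20 mod 37 = 1^2 * 20 = 1*20 = 20
  bit 1 = 1: r = r^2 * 20 mod 37 = 20^2 * 20 = 30*20 = 8
  bit 2 = 1: r = r^2 * 20 mod 37 = 8^2 * 20 = 27*20 = 22
  bit 3 = 1: r = r^2 * 20 mod 37 = 22^2 * 20 = 3*20 = 23
  bit 4 = 1: r = r^2 * 20 mod 37 = 23^2 * 20 = 11*20 = 35
  -> B = 35
s = B^a = 35^10 mod 37  (bits of 10 = 1010)
  bit 0 = 1: r = r^2 * 35 mod 37 = 1^2 * 35 = 1*35 = 35
  bit 1 = 0: r = r^2 mod 37 = 35^2 = 4
  bit 2 = 1: r = r^2 * 35 mod 37 = 4^2 * 35 = 16*35 = 5
  bit 3 = 0: r = r^2 mod 37 = 5^2 = 25
  -> s = B^a = 25

Answer: 28 35 25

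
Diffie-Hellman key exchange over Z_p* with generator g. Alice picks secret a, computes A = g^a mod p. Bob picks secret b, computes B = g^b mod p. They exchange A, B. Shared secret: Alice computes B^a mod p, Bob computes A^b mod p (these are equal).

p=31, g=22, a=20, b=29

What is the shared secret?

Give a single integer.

Answer: 5

Derivation:
A = 22^20 mod 31  (bits of 20 = 10100)
  bit 0 = 1: r = r^2 * 22 mod 31 = 1^2 * 22 = 1*22 = 22
  bit 1 = 0: r = r^2 mod 31 = 22^2 = 19
  bit 2 = 1: r = r^2 * 22 mod 31 = 19^2 * 22 = 20*22 = 6
  bit 3 = 0: r = r^2 mod 31 = 6^2 = 5
  bit 4 = 0: r = r^2 mod 31 = 5^2 = 25
  -> A = 25
B = 22^29 mod 31  (bits of 29 = 11101)
  bit 0 = 1: r = r^2 * 22 mod 31 = 1^2 * 22 = 1*22 = 22
  bit 1 = 1: r = r^2 * 22 mod 31 = 22^2 * 22 = 19*22 = 15
  bit 2 = 1: r = r^2 * 22 mod 31 = 15^2 * 22 = 8*22 = 21
  bit 3 = 0: r = r^2 mod 31 = 21^2 = 7
  bit 4 = 1: r = r^2 * 22 mod 31 = 7^2 * 22 = 18*22 = 24
  -> B = 24
s = B^a = 24^20 mod 31  (bits of 20 = 10100)
  bit 0 = 1: r = r^2 * 24 mod 31 = 1^2 * 24 = 1*24 = 24
  bit 1 = 0: r = r^2 mod 31 = 24^2 = 18
  bit 2 = 1: r = r^2 * 24 mod 31 = 18^2 * 24 = 14*24 = 26
  bit 3 = 0: r = r^2 mod 31 = 26^2 = 25
  bit 4 = 0: r = r^2 mod 31 = 25^2 = 5
  -> s = B^a = 5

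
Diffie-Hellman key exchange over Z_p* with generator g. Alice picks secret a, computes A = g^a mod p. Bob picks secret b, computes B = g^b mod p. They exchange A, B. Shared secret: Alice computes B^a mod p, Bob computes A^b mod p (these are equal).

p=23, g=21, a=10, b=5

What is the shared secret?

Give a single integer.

Answer: 18

Derivation:
A = 21^10 mod 23  (bits of 10 = 1010)
  bit 0 = 1: r = r^2 * 21 mod 23 = 1^2 * 21 = 1*21 = 21
  bit 1 = 0: r = r^2 mod 23 = 21^2 = 4
  bit 2 = 1: r = r^2 * 21 mod 23 = 4^2 * 21 = 16*21 = 14
  bit 3 = 0: r = r^2 mod 23 = 14^2 = 12
  -> A = 12
B = 21^5 mod 23  (bits of 5 = 101)
  bit 0 = 1: r = r^2 * 21 mod 23 = 1^2 * 21 = 1*21 = 21
  bit 1 = 0: r = r^2 mod 23 = 21^2 = 4
  bit 2 = 1: r = r^2 * 21 mod 23 = 4^2 * 21 = 16*21 = 14
  -> B = 14
s = B^a = 14^10 mod 23  (bits of 10 = 1010)
  bit 0 = 1: r = r^2 * 14 mod 23 = 1^2 * 14 = 1*14 = 14
  bit 1 = 0: r = r^2 mod 23 = 14^2 = 12
  bit 2 = 1: r = r^2 * 14 mod 23 = 12^2 * 14 = 6*14 = 15
  bit 3 = 0: r = r^2 mod 23 = 15^2 = 18
  -> s = B^a = 18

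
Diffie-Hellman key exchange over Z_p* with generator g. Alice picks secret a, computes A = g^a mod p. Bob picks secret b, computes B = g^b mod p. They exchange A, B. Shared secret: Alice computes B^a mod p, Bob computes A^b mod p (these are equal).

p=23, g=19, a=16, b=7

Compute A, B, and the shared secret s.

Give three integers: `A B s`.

Answer: 12 15 16

Derivation:
A = 19^16 mod 23  (bits of 16 = 10000)
  bit 0 = 1: r = r^2 * 19 mod 23 = 1^2 * 19 = 1*19 = 19
  bit 1 = 0: r = r^2 mod 23 = 19^2 = 16
  bit 2 = 0: r = r^2 mod 23 = 16^2 = 3
  bit 3 = 0: r = r^2 mod 23 = 3^2 = 9
  bit 4 = 0: r = r^2 mod 23 = 9^2 = 12
  -> A = 12
B = 19^7 mod 23  (bits of 7 = 111)
  bit 0 = 1: r = r^2 * 19 mod 23 = 1^2 * 19 = 1*19 = 19
  bit 1 = 1: r = r^2 * 19 mod 23 = 19^2 * 19 = 16*19 = 5
  bit 2 = 1: r = r^2 * 19 mod 23 = 5^2 * 19 = 2*19 = 15
  -> B = 15
s = B^a = 15^16 mod 23  (bits of 16 = 10000)
  bit 0 = 1: r = r^2 * 15 mod 23 = 1^2 * 15 = 1*15 = 15
  bit 1 = 0: r = r^2 mod 23 = 15^2 = 18
  bit 2 = 0: r = r^2 mod 23 = 18^2 = 2
  bit 3 = 0: r = r^2 mod 23 = 2^2 = 4
  bit 4 = 0: r = r^2 mod 23 = 4^2 = 16
  -> s = B^a = 16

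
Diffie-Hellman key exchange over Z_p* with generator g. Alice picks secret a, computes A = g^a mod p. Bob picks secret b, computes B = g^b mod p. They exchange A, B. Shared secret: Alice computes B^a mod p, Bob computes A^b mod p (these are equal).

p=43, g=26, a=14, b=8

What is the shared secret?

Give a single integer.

Answer: 36

Derivation:
A = 26^14 mod 43  (bits of 14 = 1110)
  bit 0 = 1: r = r^2 * 26 mod 43 = 1^2 * 26 = 1*26 = 26
  bit 1 = 1: r = r^2 * 26 mod 43 = 26^2 * 26 = 31*26 = 32
  bit 2 = 1: r = r^2 * 26 mod 43 = 32^2 * 26 = 35*26 = 7
  bit 3 = 0: r = r^2 mod 43 = 7^2 = 6
  -> A = 6
B = 26^8 mod 43  (bits of 8 = 1000)
  bit 0 = 1: r = r^2 * 26 mod 43 = 1^2 * 26 = 1*26 = 26
  bit 1 = 0: r = r^2 mod 43 = 26^2 = 31
  bit 2 = 0: r = r^2 mod 43 = 31^2 = 15
  bit 3 = 0: r = r^2 mod 43 = 15^2 = 10
  -> B = 10
s = B^a = 10^14 mod 43  (bits of 14 = 1110)
  bit 0 = 1: r = r^2 * 10 mod 43 = 1^2 * 10 = 1*10 = 10
  bit 1 = 1: r = r^2 * 10 mod 43 = 10^2 * 10 = 14*10 = 11
  bit 2 = 1: r = r^2 * 10 mod 43 = 11^2 * 10 = 35*10 = 6
  bit 3 = 0: r = r^2 mod 43 = 6^2 = 36
  -> s = B^a = 36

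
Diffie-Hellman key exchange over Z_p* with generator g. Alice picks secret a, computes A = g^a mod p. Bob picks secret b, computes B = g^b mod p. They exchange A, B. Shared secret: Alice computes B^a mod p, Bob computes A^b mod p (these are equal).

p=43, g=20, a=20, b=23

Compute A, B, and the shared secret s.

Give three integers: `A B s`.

Answer: 15 30 10

Derivation:
A = 20^20 mod 43  (bits of 20 = 10100)
  bit 0 = 1: r = r^2 * 20 mod 43 = 1^2 * 20 = 1*20 = 20
  bit 1 = 0: r = r^2 mod 43 = 20^2 = 13
  bit 2 = 1: r = r^2 * 20 mod 43 = 13^2 * 20 = 40*20 = 26
  bit 3 = 0: r = r^2 mod 43 = 26^2 = 31
  bit 4 = 0: r = r^2 mod 43 = 31^2 = 15
  -> A = 15
B = 20^23 mod 43  (bits of 23 = 10111)
  bit 0 = 1: r = r^2 * 20 mod 43 = 1^2 * 20 = 1*20 = 20
  bit 1 = 0: r = r^2 mod 43 = 20^2 = 13
  bit 2 = 1: r = r^2 * 20 mod 43 = 13^2 * 20 = 40*20 = 26
  bit 3 = 1: r = r^2 * 20 mod 43 = 26^2 * 20 = 31*20 = 18
  bit 4 = 1: r = r^2 * 20 mod 43 = 18^2 * 20 = 23*20 = 30
  -> B = 30
s = B^a = 30^20 mod 43  (bits of 20 = 10100)
  bit 0 = 1: r = r^2 * 30 mod 43 = 1^2 * 30 = 1*30 = 30
  bit 1 = 0: r = r^2 mod 43 = 30^2 = 40
  bit 2 = 1: r = r^2 * 30 mod 43 = 40^2 * 30 = 9*30 = 12
  bit 3 = 0: r = r^2 mod 43 = 12^2 = 15
  bit 4 = 0: r = r^2 mod 43 = 15^2 = 10
  -> s = B^a = 10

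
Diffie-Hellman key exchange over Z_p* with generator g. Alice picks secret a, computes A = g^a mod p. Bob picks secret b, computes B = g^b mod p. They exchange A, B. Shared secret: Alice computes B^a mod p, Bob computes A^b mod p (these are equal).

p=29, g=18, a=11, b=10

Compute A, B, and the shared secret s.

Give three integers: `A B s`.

Answer: 19 22 6

Derivation:
A = 18^11 mod 29  (bits of 11 = 1011)
  bit 0 = 1: r = r^2 * 18 mod 29 = 1^2 * 18 = 1*18 = 18
  bit 1 = 0: r = r^2 mod 29 = 18^2 = 5
  bit 2 = 1: r = r^2 * 18 mod 29 = 5^2 * 18 = 25*18 = 15
  bit 3 = 1: r = r^2 * 18 mod 29 = 15^2 * 18 = 22*18 = 19
  -> A = 19
B = 18^10 mod 29  (bits of 10 = 1010)
  bit 0 = 1: r = r^2 * 18 mod 29 = 1^2 * 18 = 1*18 = 18
  bit 1 = 0: r = r^2 mod 29 = 18^2 = 5
  bit 2 = 1: r = r^2 * 18 mod 29 = 5^2 * 18 = 25*18 = 15
  bit 3 = 0: r = r^2 mod 29 = 15^2 = 22
  -> B = 22
s = B^a = 22^11 mod 29  (bits of 11 = 1011)
  bit 0 = 1: r = r^2 * 22 mod 29 = 1^2 * 22 = 1*22 = 22
  bit 1 = 0: r = r^2 mod 29 = 22^2 = 20
  bit 2 = 1: r = r^2 * 22 mod 29 = 20^2 * 22 = 23*22 = 13
  bit 3 = 1: r = r^2 * 22 mod 29 = 13^2 * 22 = 24*22 = 6
  -> s = B^a = 6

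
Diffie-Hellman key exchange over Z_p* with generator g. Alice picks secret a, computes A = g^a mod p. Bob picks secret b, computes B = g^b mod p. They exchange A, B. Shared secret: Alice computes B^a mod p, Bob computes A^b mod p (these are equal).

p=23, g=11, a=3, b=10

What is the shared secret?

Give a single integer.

A = 11^3 mod 23  (bits of 3 = 11)
  bit 0 = 1: r = r^2 * 11 mod 23 = 1^2 * 11 = 1*11 = 11
  bit 1 = 1: r = r^2 * 11 mod 23 = 11^2 * 11 = 6*11 = 20
  -> A = 20
B = 11^10 mod 23  (bits of 10 = 1010)
  bit 0 = 1: r = r^2 * 11 mod 23 = 1^2 * 11 = 1*11 = 11
  bit 1 = 0: r = r^2 mod 23 = 11^2 = 6
  bit 2 = 1: r = r^2 * 11 mod 23 = 6^2 * 11 = 13*11 = 5
  bit 3 = 0: r = r^2 mod 23 = 5^2 = 2
  -> B = 2
s = B^a = 2^3 mod 23  (bits of 3 = 11)
  bit 0 = 1: r = r^2 * 2 mod 23 = 1^2 * 2 = 1*2 = 2
  bit 1 = 1: r = r^2 * 2 mod 23 = 2^2 * 2 = 4*2 = 8
  -> s = B^a = 8

Answer: 8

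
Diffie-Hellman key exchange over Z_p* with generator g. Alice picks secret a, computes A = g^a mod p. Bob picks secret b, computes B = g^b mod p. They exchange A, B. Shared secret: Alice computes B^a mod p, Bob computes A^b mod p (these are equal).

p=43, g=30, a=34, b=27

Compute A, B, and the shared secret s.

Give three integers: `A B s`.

A = 30^34 mod 43  (bits of 34 = 100010)
  bit 0 = 1: r = r^2 * 30 mod 43 = 1^2 * 30 = 1*30 = 30
  bit 1 = 0: r = r^2 mod 43 = 30^2 = 40
  bit 2 = 0: r = r^2 mod 43 = 40^2 = 9
  bit 3 = 0: r = r^2 mod 43 = 9^2 = 38
  bit 4 = 1: r = r^2 * 30 mod 43 = 38^2 * 30 = 25*30 = 19
  bit 5 = 0: r = r^2 mod 43 = 19^2 = 17
  -> A = 17
B = 30^27 mod 43  (bits of 27 = 11011)
  bit 0 = 1: r = r^2 * 30 mod 43 = 1^2 * 30 = 1*30 = 30
  bit 1 = 1: r = r^2 * 30 mod 43 = 30^2 * 30 = 40*30 = 39
  bit 2 = 0: r = r^2 mod 43 = 39^2 = 16
  bit 3 = 1: r = r^2 * 30 mod 43 = 16^2 * 30 = 41*30 = 26
  bit 4 = 1: r = r^2 * 30 mod 43 = 26^2 * 30 = 31*30 = 27
  -> B = 27
s = B^a = 27^34 mod 43  (bits of 34 = 100010)
  bit 0 = 1: r = r^2 * 27 mod 43 = 1^2 * 27 = 1*27 = 27
  bit 1 = 0: r = r^2 mod 43 = 27^2 = 41
  bit 2 = 0: r = r^2 mod 43 = 41^2 = 4
  bit 3 = 0: r = r^2 mod 43 = 4^2 = 16
  bit 4 = 1: r = r^2 * 27 mod 43 = 16^2 * 27 = 41*27 = 32
  bit 5 = 0: r = r^2 mod 43 = 32^2 = 35
  -> s = B^a = 35

Answer: 17 27 35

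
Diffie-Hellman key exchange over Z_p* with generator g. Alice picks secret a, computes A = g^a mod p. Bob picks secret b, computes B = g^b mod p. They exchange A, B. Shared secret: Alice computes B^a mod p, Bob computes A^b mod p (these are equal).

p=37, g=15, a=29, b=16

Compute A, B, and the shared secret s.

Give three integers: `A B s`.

Answer: 18 12 33

Derivation:
A = 15^29 mod 37  (bits of 29 = 11101)
  bit 0 = 1: r = r^2 * 15 mod 37 = 1^2 * 15 = 1*15 = 15
  bit 1 = 1: r = r^2 * 15 mod 37 = 15^2 * 15 = 3*15 = 8
  bit 2 = 1: r = r^2 * 15 mod 37 = 8^2 * 15 = 27*15 = 35
  bit 3 = 0: r = r^2 mod 37 = 35^2 = 4
  bit 4 = 1: r = r^2 * 15 mod 37 = 4^2 * 15 = 16*15 = 18
  -> A = 18
B = 15^16 mod 37  (bits of 16 = 10000)
  bit 0 = 1: r = r^2 * 15 mod 37 = 1^2 * 15 = 1*15 = 15
  bit 1 = 0: r = r^2 mod 37 = 15^2 = 3
  bit 2 = 0: r = r^2 mod 37 = 3^2 = 9
  bit 3 = 0: r = r^2 mod 37 = 9^2 = 7
  bit 4 = 0: r = r^2 mod 37 = 7^2 = 12
  -> B = 12
s = B^a = 12^29 mod 37  (bits of 29 = 11101)
  bit 0 = 1: r = r^2 * 12 mod 37 = 1^2 * 12 = 1*12 = 12
  bit 1 = 1: r = r^2 * 12 mod 37 = 12^2 * 12 = 33*12 = 26
  bit 2 = 1: r = r^2 * 12 mod 37 = 26^2 * 12 = 10*12 = 9
  bit 3 = 0: r = r^2 mod 37 = 9^2 = 7
  bit 4 = 1: r = r^2 * 12 mod 37 = 7^2 * 12 = 12*12 = 33
  -> s = B^a = 33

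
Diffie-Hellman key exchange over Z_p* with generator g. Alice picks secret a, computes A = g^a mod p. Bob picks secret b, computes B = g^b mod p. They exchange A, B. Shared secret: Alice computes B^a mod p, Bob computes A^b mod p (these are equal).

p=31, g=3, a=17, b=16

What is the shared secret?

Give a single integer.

A = 3^17 mod 31  (bits of 17 = 10001)
  bit 0 = 1: r = r^2 * 3 mod 31 = 1^2 * 3 = 1*3 = 3
  bit 1 = 0: r = r^2 mod 31 = 3^2 = 9
  bit 2 = 0: r = r^2 mod 31 = 9^2 = 19
  bit 3 = 0: r = r^2 mod 31 = 19^2 = 20
  bit 4 = 1: r = r^2 * 3 mod 31 = 20^2 * 3 = 28*3 = 22
  -> A = 22
B = 3^16 mod 31  (bits of 16 = 10000)
  bit 0 = 1: r = r^2 * 3 mod 31 = 1^2 * 3 = 1*3 = 3
  bit 1 = 0: r = r^2 mod 31 = 3^2 = 9
  bit 2 = 0: r = r^2 mod 31 = 9^2 = 19
  bit 3 = 0: r = r^2 mod 31 = 19^2 = 20
  bit 4 = 0: r = r^2 mod 31 = 20^2 = 28
  -> B = 28
s = B^a = 28^17 mod 31  (bits of 17 = 10001)
  bit 0 = 1: r = r^2 * 28 mod 31 = 1^2 * 28 = 1*28 = 28
  bit 1 = 0: r = r^2 mod 31 = 28^2 = 9
  bit 2 = 0: r = r^2 mod 31 = 9^2 = 19
  bit 3 = 0: r = r^2 mod 31 = 19^2 = 20
  bit 4 = 1: r = r^2 * 28 mod 31 = 20^2 * 28 = 28*28 = 9
  -> s = B^a = 9

Answer: 9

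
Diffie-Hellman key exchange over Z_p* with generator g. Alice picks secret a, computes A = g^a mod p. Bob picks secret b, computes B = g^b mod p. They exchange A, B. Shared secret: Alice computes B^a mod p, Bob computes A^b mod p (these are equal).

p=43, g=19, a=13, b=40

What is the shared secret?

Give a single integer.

Answer: 10

Derivation:
A = 19^13 mod 43  (bits of 13 = 1101)
  bit 0 = 1: r = r^2 * 19 mod 43 = 1^2 * 19 = 1*19 = 19
  bit 1 = 1: r = r^2 * 19 mod 43 = 19^2 * 19 = 17*19 = 22
  bit 2 = 0: r = r^2 mod 43 = 22^2 = 11
  bit 3 = 1: r = r^2 * 19 mod 43 = 11^2 * 19 = 35*19 = 20
  -> A = 20
B = 19^40 mod 43  (bits of 40 = 101000)
  bit 0 = 1: r = r^2 * 19 mod 43 = 1^2 * 19 = 1*19 = 19
  bit 1 = 0: r = r^2 mod 43 = 19^2 = 17
  bit 2 = 1: r = r^2 * 19 mod 43 = 17^2 * 19 = 31*19 = 30
  bit 3 = 0: r = r^2 mod 43 = 30^2 = 40
  bit 4 = 0: r = r^2 mod 43 = 40^2 = 9
  bit 5 = 0: r = r^2 mod 43 = 9^2 = 38
  -> B = 38
s = B^a = 38^13 mod 43  (bits of 13 = 1101)
  bit 0 = 1: r = r^2 * 38 mod 43 = 1^2 * 38 = 1*38 = 38
  bit 1 = 1: r = r^2 * 38 mod 43 = 38^2 * 38 = 25*38 = 4
  bit 2 = 0: r = r^2 mod 43 = 4^2 = 16
  bit 3 = 1: r = r^2 * 38 mod 43 = 16^2 * 38 = 41*38 = 10
  -> s = B^a = 10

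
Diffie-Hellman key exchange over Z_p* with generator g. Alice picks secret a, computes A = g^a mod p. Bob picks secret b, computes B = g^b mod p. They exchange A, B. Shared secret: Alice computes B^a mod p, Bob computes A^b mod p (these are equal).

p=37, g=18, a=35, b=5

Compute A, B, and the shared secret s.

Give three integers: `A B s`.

A = 18^35 mod 37  (bits of 35 = 100011)
  bit 0 = 1: r = r^2 * 18 mod 37 = 1^2 * 18 = 1*18 = 18
  bit 1 = 0: r = r^2 mod 37 = 18^2 = 28
  bit 2 = 0: r = r^2 mod 37 = 28^2 = 7
  bit 3 = 0: r = r^2 mod 37 = 7^2 = 12
  bit 4 = 1: r = r^2 * 18 mod 37 = 12^2 * 18 = 33*18 = 2
  bit 5 = 1: r = r^2 * 18 mod 37 = 2^2 * 18 = 4*18 = 35
  -> A = 35
B = 18^5 mod 37  (bits of 5 = 101)
  bit 0 = 1: r = r^2 * 18 mod 37 = 1^2 * 18 = 1*18 = 18
  bit 1 = 0: r = r^2 mod 37 = 18^2 = 28
  bit 2 = 1: r = r^2 * 18 mod 37 = 28^2 * 18 = 7*18 = 15
  -> B = 15
s = B^a = 15^35 mod 37  (bits of 35 = 100011)
  bit 0 = 1: r = r^2 * 15 mod 37 = 1^2 * 15 = 1*15 = 15
  bit 1 = 0: r = r^2 mod 37 = 15^2 = 3
  bit 2 = 0: r = r^2 mod 37 = 3^2 = 9
  bit 3 = 0: r = r^2 mod 37 = 9^2 = 7
  bit 4 = 1: r = r^2 * 15 mod 37 = 7^2 * 15 = 12*15 = 32
  bit 5 = 1: r = r^2 * 15 mod 37 = 32^2 * 15 = 25*15 = 5
  -> s = B^a = 5

Answer: 35 15 5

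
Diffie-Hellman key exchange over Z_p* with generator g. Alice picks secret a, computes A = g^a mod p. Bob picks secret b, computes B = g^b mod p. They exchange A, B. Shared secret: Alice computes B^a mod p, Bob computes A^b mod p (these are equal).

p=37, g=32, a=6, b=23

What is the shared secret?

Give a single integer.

A = 32^6 mod 37  (bits of 6 = 110)
  bit 0 = 1: r = r^2 * 32 mod 37 = 1^2 * 32 = 1*32 = 32
  bit 1 = 1: r = r^2 * 32 mod 37 = 32^2 * 32 = 25*32 = 23
  bit 2 = 0: r = r^2 mod 37 = 23^2 = 11
  -> A = 11
B = 32^23 mod 37  (bits of 23 = 10111)
  bit 0 = 1: r = r^2 * 32 mod 37 = 1^2 * 32 = 1*32 = 32
  bit 1 = 0: r = r^2 mod 37 = 32^2 = 25
  bit 2 = 1: r = r^2 * 32 mod 37 = 25^2 * 32 = 33*32 = 20
  bit 3 = 1: r = r^2 * 32 mod 37 = 20^2 * 32 = 30*32 = 35
  bit 4 = 1: r = r^2 * 32 mod 37 = 35^2 * 32 = 4*32 = 17
  -> B = 17
s = B^a = 17^6 mod 37  (bits of 6 = 110)
  bit 0 = 1: r = r^2 * 17 mod 37 = 1^2 * 17 = 1*17 = 17
  bit 1 = 1: r = r^2 * 17 mod 37 = 17^2 * 17 = 30*17 = 29
  bit 2 = 0: r = r^2 mod 37 = 29^2 = 27
  -> s = B^a = 27

Answer: 27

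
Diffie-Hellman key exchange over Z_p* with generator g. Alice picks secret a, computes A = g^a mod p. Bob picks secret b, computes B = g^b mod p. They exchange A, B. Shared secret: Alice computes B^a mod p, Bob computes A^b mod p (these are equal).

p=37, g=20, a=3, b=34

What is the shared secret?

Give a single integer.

A = 20^3 mod 37  (bits of 3 = 11)
  bit 0 = 1: r = r^2 * 20 mod 37 = 1^2 * 20 = 1*20 = 20
  bit 1 = 1: r = r^2 * 20 mod 37 = 20^2 * 20 = 30*20 = 8
  -> A = 8
B = 20^34 mod 37  (bits of 34 = 100010)
  bit 0 = 1: r = r^2 * 20 mod 37 = 1^2 * 20 = 1*20 = 20
  bit 1 = 0: r = r^2 mod 37 = 20^2 = 30
  bit 2 = 0: r = r^2 mod 37 = 30^2 = 12
  bit 3 = 0: r = r^2 mod 37 = 12^2 = 33
  bit 4 = 1: r = r^2 * 20 mod 37 = 33^2 * 20 = 16*20 = 24
  bit 5 = 0: r = r^2 mod 37 = 24^2 = 21
  -> B = 21
s = B^a = 21^3 mod 37  (bits of 3 = 11)
  bit 0 = 1: r = r^2 * 21 mod 37 = 1^2 * 21 = 1*21 = 21
  bit 1 = 1: r = r^2 * 21 mod 37 = 21^2 * 21 = 34*21 = 11
  -> s = B^a = 11

Answer: 11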